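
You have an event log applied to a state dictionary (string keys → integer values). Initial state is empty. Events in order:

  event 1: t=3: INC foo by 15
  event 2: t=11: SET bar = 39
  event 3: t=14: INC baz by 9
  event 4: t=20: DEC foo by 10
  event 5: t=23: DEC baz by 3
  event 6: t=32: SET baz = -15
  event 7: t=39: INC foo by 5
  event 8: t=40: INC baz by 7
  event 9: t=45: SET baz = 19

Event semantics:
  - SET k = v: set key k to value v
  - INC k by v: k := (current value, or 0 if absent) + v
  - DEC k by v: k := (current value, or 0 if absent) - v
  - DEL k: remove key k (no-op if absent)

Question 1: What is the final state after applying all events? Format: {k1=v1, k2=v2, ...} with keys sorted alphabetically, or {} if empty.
  after event 1 (t=3: INC foo by 15): {foo=15}
  after event 2 (t=11: SET bar = 39): {bar=39, foo=15}
  after event 3 (t=14: INC baz by 9): {bar=39, baz=9, foo=15}
  after event 4 (t=20: DEC foo by 10): {bar=39, baz=9, foo=5}
  after event 5 (t=23: DEC baz by 3): {bar=39, baz=6, foo=5}
  after event 6 (t=32: SET baz = -15): {bar=39, baz=-15, foo=5}
  after event 7 (t=39: INC foo by 5): {bar=39, baz=-15, foo=10}
  after event 8 (t=40: INC baz by 7): {bar=39, baz=-8, foo=10}
  after event 9 (t=45: SET baz = 19): {bar=39, baz=19, foo=10}

Answer: {bar=39, baz=19, foo=10}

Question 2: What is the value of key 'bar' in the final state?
Track key 'bar' through all 9 events:
  event 1 (t=3: INC foo by 15): bar unchanged
  event 2 (t=11: SET bar = 39): bar (absent) -> 39
  event 3 (t=14: INC baz by 9): bar unchanged
  event 4 (t=20: DEC foo by 10): bar unchanged
  event 5 (t=23: DEC baz by 3): bar unchanged
  event 6 (t=32: SET baz = -15): bar unchanged
  event 7 (t=39: INC foo by 5): bar unchanged
  event 8 (t=40: INC baz by 7): bar unchanged
  event 9 (t=45: SET baz = 19): bar unchanged
Final: bar = 39

Answer: 39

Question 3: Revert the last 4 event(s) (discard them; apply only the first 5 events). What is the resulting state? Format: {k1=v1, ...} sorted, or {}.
Keep first 5 events (discard last 4):
  after event 1 (t=3: INC foo by 15): {foo=15}
  after event 2 (t=11: SET bar = 39): {bar=39, foo=15}
  after event 3 (t=14: INC baz by 9): {bar=39, baz=9, foo=15}
  after event 4 (t=20: DEC foo by 10): {bar=39, baz=9, foo=5}
  after event 5 (t=23: DEC baz by 3): {bar=39, baz=6, foo=5}

Answer: {bar=39, baz=6, foo=5}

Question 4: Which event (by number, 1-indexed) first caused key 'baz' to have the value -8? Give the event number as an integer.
Looking for first event where baz becomes -8:
  event 3: baz = 9
  event 4: baz = 9
  event 5: baz = 6
  event 6: baz = -15
  event 7: baz = -15
  event 8: baz -15 -> -8  <-- first match

Answer: 8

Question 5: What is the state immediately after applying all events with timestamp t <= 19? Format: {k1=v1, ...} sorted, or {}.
Apply events with t <= 19 (3 events):
  after event 1 (t=3: INC foo by 15): {foo=15}
  after event 2 (t=11: SET bar = 39): {bar=39, foo=15}
  after event 3 (t=14: INC baz by 9): {bar=39, baz=9, foo=15}

Answer: {bar=39, baz=9, foo=15}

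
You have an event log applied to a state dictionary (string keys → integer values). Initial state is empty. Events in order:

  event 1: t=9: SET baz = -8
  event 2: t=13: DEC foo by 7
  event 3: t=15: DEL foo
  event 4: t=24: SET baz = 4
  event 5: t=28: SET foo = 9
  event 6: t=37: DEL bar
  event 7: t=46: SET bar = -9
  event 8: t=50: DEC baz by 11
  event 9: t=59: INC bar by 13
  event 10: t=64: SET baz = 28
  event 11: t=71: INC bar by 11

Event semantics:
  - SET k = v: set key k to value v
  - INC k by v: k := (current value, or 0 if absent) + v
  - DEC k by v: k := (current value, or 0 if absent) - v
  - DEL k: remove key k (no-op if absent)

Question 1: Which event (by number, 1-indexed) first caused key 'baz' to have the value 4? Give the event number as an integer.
Answer: 4

Derivation:
Looking for first event where baz becomes 4:
  event 1: baz = -8
  event 2: baz = -8
  event 3: baz = -8
  event 4: baz -8 -> 4  <-- first match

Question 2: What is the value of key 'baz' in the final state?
Answer: 28

Derivation:
Track key 'baz' through all 11 events:
  event 1 (t=9: SET baz = -8): baz (absent) -> -8
  event 2 (t=13: DEC foo by 7): baz unchanged
  event 3 (t=15: DEL foo): baz unchanged
  event 4 (t=24: SET baz = 4): baz -8 -> 4
  event 5 (t=28: SET foo = 9): baz unchanged
  event 6 (t=37: DEL bar): baz unchanged
  event 7 (t=46: SET bar = -9): baz unchanged
  event 8 (t=50: DEC baz by 11): baz 4 -> -7
  event 9 (t=59: INC bar by 13): baz unchanged
  event 10 (t=64: SET baz = 28): baz -7 -> 28
  event 11 (t=71: INC bar by 11): baz unchanged
Final: baz = 28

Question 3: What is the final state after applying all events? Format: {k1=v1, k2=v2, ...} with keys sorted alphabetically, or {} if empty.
Answer: {bar=15, baz=28, foo=9}

Derivation:
  after event 1 (t=9: SET baz = -8): {baz=-8}
  after event 2 (t=13: DEC foo by 7): {baz=-8, foo=-7}
  after event 3 (t=15: DEL foo): {baz=-8}
  after event 4 (t=24: SET baz = 4): {baz=4}
  after event 5 (t=28: SET foo = 9): {baz=4, foo=9}
  after event 6 (t=37: DEL bar): {baz=4, foo=9}
  after event 7 (t=46: SET bar = -9): {bar=-9, baz=4, foo=9}
  after event 8 (t=50: DEC baz by 11): {bar=-9, baz=-7, foo=9}
  after event 9 (t=59: INC bar by 13): {bar=4, baz=-7, foo=9}
  after event 10 (t=64: SET baz = 28): {bar=4, baz=28, foo=9}
  after event 11 (t=71: INC bar by 11): {bar=15, baz=28, foo=9}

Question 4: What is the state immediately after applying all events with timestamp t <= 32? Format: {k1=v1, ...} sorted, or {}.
Apply events with t <= 32 (5 events):
  after event 1 (t=9: SET baz = -8): {baz=-8}
  after event 2 (t=13: DEC foo by 7): {baz=-8, foo=-7}
  after event 3 (t=15: DEL foo): {baz=-8}
  after event 4 (t=24: SET baz = 4): {baz=4}
  after event 5 (t=28: SET foo = 9): {baz=4, foo=9}

Answer: {baz=4, foo=9}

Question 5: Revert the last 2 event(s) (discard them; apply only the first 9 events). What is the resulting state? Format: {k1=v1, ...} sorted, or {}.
Answer: {bar=4, baz=-7, foo=9}

Derivation:
Keep first 9 events (discard last 2):
  after event 1 (t=9: SET baz = -8): {baz=-8}
  after event 2 (t=13: DEC foo by 7): {baz=-8, foo=-7}
  after event 3 (t=15: DEL foo): {baz=-8}
  after event 4 (t=24: SET baz = 4): {baz=4}
  after event 5 (t=28: SET foo = 9): {baz=4, foo=9}
  after event 6 (t=37: DEL bar): {baz=4, foo=9}
  after event 7 (t=46: SET bar = -9): {bar=-9, baz=4, foo=9}
  after event 8 (t=50: DEC baz by 11): {bar=-9, baz=-7, foo=9}
  after event 9 (t=59: INC bar by 13): {bar=4, baz=-7, foo=9}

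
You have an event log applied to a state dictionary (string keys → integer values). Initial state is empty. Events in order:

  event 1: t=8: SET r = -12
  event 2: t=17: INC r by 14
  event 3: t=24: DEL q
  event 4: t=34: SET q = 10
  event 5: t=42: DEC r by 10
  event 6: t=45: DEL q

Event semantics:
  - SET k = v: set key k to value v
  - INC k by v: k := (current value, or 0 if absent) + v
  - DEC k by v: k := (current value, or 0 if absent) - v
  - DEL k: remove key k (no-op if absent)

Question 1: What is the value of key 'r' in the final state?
Answer: -8

Derivation:
Track key 'r' through all 6 events:
  event 1 (t=8: SET r = -12): r (absent) -> -12
  event 2 (t=17: INC r by 14): r -12 -> 2
  event 3 (t=24: DEL q): r unchanged
  event 4 (t=34: SET q = 10): r unchanged
  event 5 (t=42: DEC r by 10): r 2 -> -8
  event 6 (t=45: DEL q): r unchanged
Final: r = -8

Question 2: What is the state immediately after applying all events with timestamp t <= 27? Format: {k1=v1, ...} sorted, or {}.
Answer: {r=2}

Derivation:
Apply events with t <= 27 (3 events):
  after event 1 (t=8: SET r = -12): {r=-12}
  after event 2 (t=17: INC r by 14): {r=2}
  after event 3 (t=24: DEL q): {r=2}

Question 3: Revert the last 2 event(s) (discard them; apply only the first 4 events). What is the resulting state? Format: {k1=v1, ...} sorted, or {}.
Keep first 4 events (discard last 2):
  after event 1 (t=8: SET r = -12): {r=-12}
  after event 2 (t=17: INC r by 14): {r=2}
  after event 3 (t=24: DEL q): {r=2}
  after event 4 (t=34: SET q = 10): {q=10, r=2}

Answer: {q=10, r=2}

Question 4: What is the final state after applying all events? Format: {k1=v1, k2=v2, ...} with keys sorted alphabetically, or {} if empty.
Answer: {r=-8}

Derivation:
  after event 1 (t=8: SET r = -12): {r=-12}
  after event 2 (t=17: INC r by 14): {r=2}
  after event 3 (t=24: DEL q): {r=2}
  after event 4 (t=34: SET q = 10): {q=10, r=2}
  after event 5 (t=42: DEC r by 10): {q=10, r=-8}
  after event 6 (t=45: DEL q): {r=-8}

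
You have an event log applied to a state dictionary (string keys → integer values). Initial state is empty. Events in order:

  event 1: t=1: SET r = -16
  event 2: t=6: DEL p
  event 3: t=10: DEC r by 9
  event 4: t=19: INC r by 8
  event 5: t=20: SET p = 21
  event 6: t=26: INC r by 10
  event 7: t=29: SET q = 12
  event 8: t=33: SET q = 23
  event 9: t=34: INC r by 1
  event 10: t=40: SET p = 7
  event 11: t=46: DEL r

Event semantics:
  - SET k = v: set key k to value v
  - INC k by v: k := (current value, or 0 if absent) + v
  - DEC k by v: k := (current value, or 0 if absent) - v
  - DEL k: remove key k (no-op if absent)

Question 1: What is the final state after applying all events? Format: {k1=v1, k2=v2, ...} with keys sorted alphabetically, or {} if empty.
  after event 1 (t=1: SET r = -16): {r=-16}
  after event 2 (t=6: DEL p): {r=-16}
  after event 3 (t=10: DEC r by 9): {r=-25}
  after event 4 (t=19: INC r by 8): {r=-17}
  after event 5 (t=20: SET p = 21): {p=21, r=-17}
  after event 6 (t=26: INC r by 10): {p=21, r=-7}
  after event 7 (t=29: SET q = 12): {p=21, q=12, r=-7}
  after event 8 (t=33: SET q = 23): {p=21, q=23, r=-7}
  after event 9 (t=34: INC r by 1): {p=21, q=23, r=-6}
  after event 10 (t=40: SET p = 7): {p=7, q=23, r=-6}
  after event 11 (t=46: DEL r): {p=7, q=23}

Answer: {p=7, q=23}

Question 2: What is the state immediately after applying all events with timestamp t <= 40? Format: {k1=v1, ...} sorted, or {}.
Answer: {p=7, q=23, r=-6}

Derivation:
Apply events with t <= 40 (10 events):
  after event 1 (t=1: SET r = -16): {r=-16}
  after event 2 (t=6: DEL p): {r=-16}
  after event 3 (t=10: DEC r by 9): {r=-25}
  after event 4 (t=19: INC r by 8): {r=-17}
  after event 5 (t=20: SET p = 21): {p=21, r=-17}
  after event 6 (t=26: INC r by 10): {p=21, r=-7}
  after event 7 (t=29: SET q = 12): {p=21, q=12, r=-7}
  after event 8 (t=33: SET q = 23): {p=21, q=23, r=-7}
  after event 9 (t=34: INC r by 1): {p=21, q=23, r=-6}
  after event 10 (t=40: SET p = 7): {p=7, q=23, r=-6}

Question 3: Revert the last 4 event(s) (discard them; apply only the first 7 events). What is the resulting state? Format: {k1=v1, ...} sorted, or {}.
Answer: {p=21, q=12, r=-7}

Derivation:
Keep first 7 events (discard last 4):
  after event 1 (t=1: SET r = -16): {r=-16}
  after event 2 (t=6: DEL p): {r=-16}
  after event 3 (t=10: DEC r by 9): {r=-25}
  after event 4 (t=19: INC r by 8): {r=-17}
  after event 5 (t=20: SET p = 21): {p=21, r=-17}
  after event 6 (t=26: INC r by 10): {p=21, r=-7}
  after event 7 (t=29: SET q = 12): {p=21, q=12, r=-7}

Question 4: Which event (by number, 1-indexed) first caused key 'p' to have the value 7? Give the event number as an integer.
Looking for first event where p becomes 7:
  event 5: p = 21
  event 6: p = 21
  event 7: p = 21
  event 8: p = 21
  event 9: p = 21
  event 10: p 21 -> 7  <-- first match

Answer: 10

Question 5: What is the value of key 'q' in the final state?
Track key 'q' through all 11 events:
  event 1 (t=1: SET r = -16): q unchanged
  event 2 (t=6: DEL p): q unchanged
  event 3 (t=10: DEC r by 9): q unchanged
  event 4 (t=19: INC r by 8): q unchanged
  event 5 (t=20: SET p = 21): q unchanged
  event 6 (t=26: INC r by 10): q unchanged
  event 7 (t=29: SET q = 12): q (absent) -> 12
  event 8 (t=33: SET q = 23): q 12 -> 23
  event 9 (t=34: INC r by 1): q unchanged
  event 10 (t=40: SET p = 7): q unchanged
  event 11 (t=46: DEL r): q unchanged
Final: q = 23

Answer: 23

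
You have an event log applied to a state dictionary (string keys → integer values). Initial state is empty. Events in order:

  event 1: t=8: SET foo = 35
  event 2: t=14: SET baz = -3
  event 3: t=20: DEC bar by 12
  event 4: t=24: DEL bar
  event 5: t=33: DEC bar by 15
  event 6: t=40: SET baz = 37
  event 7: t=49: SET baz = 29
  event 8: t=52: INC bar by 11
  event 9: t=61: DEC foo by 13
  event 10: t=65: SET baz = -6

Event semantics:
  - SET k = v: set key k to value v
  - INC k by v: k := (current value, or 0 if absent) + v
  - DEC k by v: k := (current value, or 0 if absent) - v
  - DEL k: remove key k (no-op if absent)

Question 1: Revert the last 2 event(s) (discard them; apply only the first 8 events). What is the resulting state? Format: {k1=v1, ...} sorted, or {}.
Keep first 8 events (discard last 2):
  after event 1 (t=8: SET foo = 35): {foo=35}
  after event 2 (t=14: SET baz = -3): {baz=-3, foo=35}
  after event 3 (t=20: DEC bar by 12): {bar=-12, baz=-3, foo=35}
  after event 4 (t=24: DEL bar): {baz=-3, foo=35}
  after event 5 (t=33: DEC bar by 15): {bar=-15, baz=-3, foo=35}
  after event 6 (t=40: SET baz = 37): {bar=-15, baz=37, foo=35}
  after event 7 (t=49: SET baz = 29): {bar=-15, baz=29, foo=35}
  after event 8 (t=52: INC bar by 11): {bar=-4, baz=29, foo=35}

Answer: {bar=-4, baz=29, foo=35}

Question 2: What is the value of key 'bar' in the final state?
Answer: -4

Derivation:
Track key 'bar' through all 10 events:
  event 1 (t=8: SET foo = 35): bar unchanged
  event 2 (t=14: SET baz = -3): bar unchanged
  event 3 (t=20: DEC bar by 12): bar (absent) -> -12
  event 4 (t=24: DEL bar): bar -12 -> (absent)
  event 5 (t=33: DEC bar by 15): bar (absent) -> -15
  event 6 (t=40: SET baz = 37): bar unchanged
  event 7 (t=49: SET baz = 29): bar unchanged
  event 8 (t=52: INC bar by 11): bar -15 -> -4
  event 9 (t=61: DEC foo by 13): bar unchanged
  event 10 (t=65: SET baz = -6): bar unchanged
Final: bar = -4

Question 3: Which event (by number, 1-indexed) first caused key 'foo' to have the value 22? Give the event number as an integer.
Answer: 9

Derivation:
Looking for first event where foo becomes 22:
  event 1: foo = 35
  event 2: foo = 35
  event 3: foo = 35
  event 4: foo = 35
  event 5: foo = 35
  event 6: foo = 35
  event 7: foo = 35
  event 8: foo = 35
  event 9: foo 35 -> 22  <-- first match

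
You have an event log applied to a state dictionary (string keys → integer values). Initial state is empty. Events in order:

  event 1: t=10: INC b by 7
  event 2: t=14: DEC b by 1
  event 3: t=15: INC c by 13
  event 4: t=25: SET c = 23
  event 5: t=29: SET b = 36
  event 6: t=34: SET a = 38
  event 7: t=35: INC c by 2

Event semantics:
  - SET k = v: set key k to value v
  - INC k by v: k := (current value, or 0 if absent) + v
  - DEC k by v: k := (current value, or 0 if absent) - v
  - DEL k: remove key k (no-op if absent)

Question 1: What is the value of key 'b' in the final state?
Answer: 36

Derivation:
Track key 'b' through all 7 events:
  event 1 (t=10: INC b by 7): b (absent) -> 7
  event 2 (t=14: DEC b by 1): b 7 -> 6
  event 3 (t=15: INC c by 13): b unchanged
  event 4 (t=25: SET c = 23): b unchanged
  event 5 (t=29: SET b = 36): b 6 -> 36
  event 6 (t=34: SET a = 38): b unchanged
  event 7 (t=35: INC c by 2): b unchanged
Final: b = 36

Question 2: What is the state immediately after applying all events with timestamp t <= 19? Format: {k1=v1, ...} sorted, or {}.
Answer: {b=6, c=13}

Derivation:
Apply events with t <= 19 (3 events):
  after event 1 (t=10: INC b by 7): {b=7}
  after event 2 (t=14: DEC b by 1): {b=6}
  after event 3 (t=15: INC c by 13): {b=6, c=13}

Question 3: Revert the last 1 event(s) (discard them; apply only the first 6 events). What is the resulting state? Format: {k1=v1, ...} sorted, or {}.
Keep first 6 events (discard last 1):
  after event 1 (t=10: INC b by 7): {b=7}
  after event 2 (t=14: DEC b by 1): {b=6}
  after event 3 (t=15: INC c by 13): {b=6, c=13}
  after event 4 (t=25: SET c = 23): {b=6, c=23}
  after event 5 (t=29: SET b = 36): {b=36, c=23}
  after event 6 (t=34: SET a = 38): {a=38, b=36, c=23}

Answer: {a=38, b=36, c=23}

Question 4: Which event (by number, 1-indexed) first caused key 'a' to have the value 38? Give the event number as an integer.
Answer: 6

Derivation:
Looking for first event where a becomes 38:
  event 6: a (absent) -> 38  <-- first match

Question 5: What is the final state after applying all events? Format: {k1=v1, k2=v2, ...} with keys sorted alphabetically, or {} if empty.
  after event 1 (t=10: INC b by 7): {b=7}
  after event 2 (t=14: DEC b by 1): {b=6}
  after event 3 (t=15: INC c by 13): {b=6, c=13}
  after event 4 (t=25: SET c = 23): {b=6, c=23}
  after event 5 (t=29: SET b = 36): {b=36, c=23}
  after event 6 (t=34: SET a = 38): {a=38, b=36, c=23}
  after event 7 (t=35: INC c by 2): {a=38, b=36, c=25}

Answer: {a=38, b=36, c=25}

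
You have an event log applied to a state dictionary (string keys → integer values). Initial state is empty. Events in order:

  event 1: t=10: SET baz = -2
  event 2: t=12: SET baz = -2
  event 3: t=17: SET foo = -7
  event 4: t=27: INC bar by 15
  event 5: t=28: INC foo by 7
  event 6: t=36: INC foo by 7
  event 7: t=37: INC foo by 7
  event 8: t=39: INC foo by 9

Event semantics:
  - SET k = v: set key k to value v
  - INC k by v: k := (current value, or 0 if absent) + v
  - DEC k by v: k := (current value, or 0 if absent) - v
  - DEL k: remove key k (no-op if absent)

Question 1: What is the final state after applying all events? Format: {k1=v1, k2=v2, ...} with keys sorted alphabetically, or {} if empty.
  after event 1 (t=10: SET baz = -2): {baz=-2}
  after event 2 (t=12: SET baz = -2): {baz=-2}
  after event 3 (t=17: SET foo = -7): {baz=-2, foo=-7}
  after event 4 (t=27: INC bar by 15): {bar=15, baz=-2, foo=-7}
  after event 5 (t=28: INC foo by 7): {bar=15, baz=-2, foo=0}
  after event 6 (t=36: INC foo by 7): {bar=15, baz=-2, foo=7}
  after event 7 (t=37: INC foo by 7): {bar=15, baz=-2, foo=14}
  after event 8 (t=39: INC foo by 9): {bar=15, baz=-2, foo=23}

Answer: {bar=15, baz=-2, foo=23}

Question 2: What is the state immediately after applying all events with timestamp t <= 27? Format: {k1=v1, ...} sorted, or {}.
Apply events with t <= 27 (4 events):
  after event 1 (t=10: SET baz = -2): {baz=-2}
  after event 2 (t=12: SET baz = -2): {baz=-2}
  after event 3 (t=17: SET foo = -7): {baz=-2, foo=-7}
  after event 4 (t=27: INC bar by 15): {bar=15, baz=-2, foo=-7}

Answer: {bar=15, baz=-2, foo=-7}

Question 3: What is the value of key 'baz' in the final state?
Answer: -2

Derivation:
Track key 'baz' through all 8 events:
  event 1 (t=10: SET baz = -2): baz (absent) -> -2
  event 2 (t=12: SET baz = -2): baz -2 -> -2
  event 3 (t=17: SET foo = -7): baz unchanged
  event 4 (t=27: INC bar by 15): baz unchanged
  event 5 (t=28: INC foo by 7): baz unchanged
  event 6 (t=36: INC foo by 7): baz unchanged
  event 7 (t=37: INC foo by 7): baz unchanged
  event 8 (t=39: INC foo by 9): baz unchanged
Final: baz = -2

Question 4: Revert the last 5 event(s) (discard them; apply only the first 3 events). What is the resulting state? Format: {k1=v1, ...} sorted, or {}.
Answer: {baz=-2, foo=-7}

Derivation:
Keep first 3 events (discard last 5):
  after event 1 (t=10: SET baz = -2): {baz=-2}
  after event 2 (t=12: SET baz = -2): {baz=-2}
  after event 3 (t=17: SET foo = -7): {baz=-2, foo=-7}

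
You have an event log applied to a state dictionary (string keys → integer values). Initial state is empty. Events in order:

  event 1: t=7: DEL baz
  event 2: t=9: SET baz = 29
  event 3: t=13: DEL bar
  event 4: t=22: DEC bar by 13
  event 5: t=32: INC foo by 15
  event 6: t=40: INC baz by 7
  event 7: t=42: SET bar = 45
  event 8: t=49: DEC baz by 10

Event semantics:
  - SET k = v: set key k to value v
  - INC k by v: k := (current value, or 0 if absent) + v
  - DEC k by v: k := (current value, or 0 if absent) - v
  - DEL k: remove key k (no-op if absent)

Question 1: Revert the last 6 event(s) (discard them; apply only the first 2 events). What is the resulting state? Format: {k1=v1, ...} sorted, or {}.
Answer: {baz=29}

Derivation:
Keep first 2 events (discard last 6):
  after event 1 (t=7: DEL baz): {}
  after event 2 (t=9: SET baz = 29): {baz=29}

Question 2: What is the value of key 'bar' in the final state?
Answer: 45

Derivation:
Track key 'bar' through all 8 events:
  event 1 (t=7: DEL baz): bar unchanged
  event 2 (t=9: SET baz = 29): bar unchanged
  event 3 (t=13: DEL bar): bar (absent) -> (absent)
  event 4 (t=22: DEC bar by 13): bar (absent) -> -13
  event 5 (t=32: INC foo by 15): bar unchanged
  event 6 (t=40: INC baz by 7): bar unchanged
  event 7 (t=42: SET bar = 45): bar -13 -> 45
  event 8 (t=49: DEC baz by 10): bar unchanged
Final: bar = 45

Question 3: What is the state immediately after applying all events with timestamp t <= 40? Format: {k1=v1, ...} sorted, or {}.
Answer: {bar=-13, baz=36, foo=15}

Derivation:
Apply events with t <= 40 (6 events):
  after event 1 (t=7: DEL baz): {}
  after event 2 (t=9: SET baz = 29): {baz=29}
  after event 3 (t=13: DEL bar): {baz=29}
  after event 4 (t=22: DEC bar by 13): {bar=-13, baz=29}
  after event 5 (t=32: INC foo by 15): {bar=-13, baz=29, foo=15}
  after event 6 (t=40: INC baz by 7): {bar=-13, baz=36, foo=15}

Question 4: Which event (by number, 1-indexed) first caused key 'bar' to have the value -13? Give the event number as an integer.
Looking for first event where bar becomes -13:
  event 4: bar (absent) -> -13  <-- first match

Answer: 4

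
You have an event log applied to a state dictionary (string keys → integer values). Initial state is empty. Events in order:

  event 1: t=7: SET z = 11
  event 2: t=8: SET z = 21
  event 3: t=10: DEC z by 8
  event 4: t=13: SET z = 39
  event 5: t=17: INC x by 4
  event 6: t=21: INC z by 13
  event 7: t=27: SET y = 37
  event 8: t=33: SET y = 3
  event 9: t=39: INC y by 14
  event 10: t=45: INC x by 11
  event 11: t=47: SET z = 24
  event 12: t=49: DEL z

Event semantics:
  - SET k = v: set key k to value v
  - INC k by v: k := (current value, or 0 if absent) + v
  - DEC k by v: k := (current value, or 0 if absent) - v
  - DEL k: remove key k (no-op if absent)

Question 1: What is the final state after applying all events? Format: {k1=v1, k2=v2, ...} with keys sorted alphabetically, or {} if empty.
Answer: {x=15, y=17}

Derivation:
  after event 1 (t=7: SET z = 11): {z=11}
  after event 2 (t=8: SET z = 21): {z=21}
  after event 3 (t=10: DEC z by 8): {z=13}
  after event 4 (t=13: SET z = 39): {z=39}
  after event 5 (t=17: INC x by 4): {x=4, z=39}
  after event 6 (t=21: INC z by 13): {x=4, z=52}
  after event 7 (t=27: SET y = 37): {x=4, y=37, z=52}
  after event 8 (t=33: SET y = 3): {x=4, y=3, z=52}
  after event 9 (t=39: INC y by 14): {x=4, y=17, z=52}
  after event 10 (t=45: INC x by 11): {x=15, y=17, z=52}
  after event 11 (t=47: SET z = 24): {x=15, y=17, z=24}
  after event 12 (t=49: DEL z): {x=15, y=17}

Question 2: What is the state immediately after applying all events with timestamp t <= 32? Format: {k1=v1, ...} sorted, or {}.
Apply events with t <= 32 (7 events):
  after event 1 (t=7: SET z = 11): {z=11}
  after event 2 (t=8: SET z = 21): {z=21}
  after event 3 (t=10: DEC z by 8): {z=13}
  after event 4 (t=13: SET z = 39): {z=39}
  after event 5 (t=17: INC x by 4): {x=4, z=39}
  after event 6 (t=21: INC z by 13): {x=4, z=52}
  after event 7 (t=27: SET y = 37): {x=4, y=37, z=52}

Answer: {x=4, y=37, z=52}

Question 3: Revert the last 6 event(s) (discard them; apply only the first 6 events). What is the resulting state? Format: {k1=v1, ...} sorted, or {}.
Keep first 6 events (discard last 6):
  after event 1 (t=7: SET z = 11): {z=11}
  after event 2 (t=8: SET z = 21): {z=21}
  after event 3 (t=10: DEC z by 8): {z=13}
  after event 4 (t=13: SET z = 39): {z=39}
  after event 5 (t=17: INC x by 4): {x=4, z=39}
  after event 6 (t=21: INC z by 13): {x=4, z=52}

Answer: {x=4, z=52}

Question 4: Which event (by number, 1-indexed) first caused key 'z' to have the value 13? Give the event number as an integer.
Looking for first event where z becomes 13:
  event 1: z = 11
  event 2: z = 21
  event 3: z 21 -> 13  <-- first match

Answer: 3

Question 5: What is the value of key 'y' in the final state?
Track key 'y' through all 12 events:
  event 1 (t=7: SET z = 11): y unchanged
  event 2 (t=8: SET z = 21): y unchanged
  event 3 (t=10: DEC z by 8): y unchanged
  event 4 (t=13: SET z = 39): y unchanged
  event 5 (t=17: INC x by 4): y unchanged
  event 6 (t=21: INC z by 13): y unchanged
  event 7 (t=27: SET y = 37): y (absent) -> 37
  event 8 (t=33: SET y = 3): y 37 -> 3
  event 9 (t=39: INC y by 14): y 3 -> 17
  event 10 (t=45: INC x by 11): y unchanged
  event 11 (t=47: SET z = 24): y unchanged
  event 12 (t=49: DEL z): y unchanged
Final: y = 17

Answer: 17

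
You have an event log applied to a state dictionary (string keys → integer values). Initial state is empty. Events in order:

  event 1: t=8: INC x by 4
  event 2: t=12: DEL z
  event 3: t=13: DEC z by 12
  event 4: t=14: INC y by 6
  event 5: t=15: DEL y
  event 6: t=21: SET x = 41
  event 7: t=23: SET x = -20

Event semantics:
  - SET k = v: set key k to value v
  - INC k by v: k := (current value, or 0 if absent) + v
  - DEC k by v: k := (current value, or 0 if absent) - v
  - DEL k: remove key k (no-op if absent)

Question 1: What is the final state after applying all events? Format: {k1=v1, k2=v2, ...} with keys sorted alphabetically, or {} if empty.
Answer: {x=-20, z=-12}

Derivation:
  after event 1 (t=8: INC x by 4): {x=4}
  after event 2 (t=12: DEL z): {x=4}
  after event 3 (t=13: DEC z by 12): {x=4, z=-12}
  after event 4 (t=14: INC y by 6): {x=4, y=6, z=-12}
  after event 5 (t=15: DEL y): {x=4, z=-12}
  after event 6 (t=21: SET x = 41): {x=41, z=-12}
  after event 7 (t=23: SET x = -20): {x=-20, z=-12}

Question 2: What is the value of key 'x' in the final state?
Track key 'x' through all 7 events:
  event 1 (t=8: INC x by 4): x (absent) -> 4
  event 2 (t=12: DEL z): x unchanged
  event 3 (t=13: DEC z by 12): x unchanged
  event 4 (t=14: INC y by 6): x unchanged
  event 5 (t=15: DEL y): x unchanged
  event 6 (t=21: SET x = 41): x 4 -> 41
  event 7 (t=23: SET x = -20): x 41 -> -20
Final: x = -20

Answer: -20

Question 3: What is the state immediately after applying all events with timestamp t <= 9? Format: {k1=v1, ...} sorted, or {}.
Apply events with t <= 9 (1 events):
  after event 1 (t=8: INC x by 4): {x=4}

Answer: {x=4}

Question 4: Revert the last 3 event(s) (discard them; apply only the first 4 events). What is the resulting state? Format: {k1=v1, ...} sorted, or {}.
Keep first 4 events (discard last 3):
  after event 1 (t=8: INC x by 4): {x=4}
  after event 2 (t=12: DEL z): {x=4}
  after event 3 (t=13: DEC z by 12): {x=4, z=-12}
  after event 4 (t=14: INC y by 6): {x=4, y=6, z=-12}

Answer: {x=4, y=6, z=-12}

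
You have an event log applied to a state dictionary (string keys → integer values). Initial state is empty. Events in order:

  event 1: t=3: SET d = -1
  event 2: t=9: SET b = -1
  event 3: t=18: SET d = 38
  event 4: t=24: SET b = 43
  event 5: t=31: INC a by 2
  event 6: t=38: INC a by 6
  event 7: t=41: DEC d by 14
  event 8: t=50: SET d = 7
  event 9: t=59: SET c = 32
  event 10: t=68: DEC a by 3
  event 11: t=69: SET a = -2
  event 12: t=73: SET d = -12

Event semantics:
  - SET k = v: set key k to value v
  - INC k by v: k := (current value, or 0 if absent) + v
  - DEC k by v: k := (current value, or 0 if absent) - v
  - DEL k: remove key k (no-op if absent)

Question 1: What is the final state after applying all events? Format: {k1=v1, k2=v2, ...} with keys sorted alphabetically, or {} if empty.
  after event 1 (t=3: SET d = -1): {d=-1}
  after event 2 (t=9: SET b = -1): {b=-1, d=-1}
  after event 3 (t=18: SET d = 38): {b=-1, d=38}
  after event 4 (t=24: SET b = 43): {b=43, d=38}
  after event 5 (t=31: INC a by 2): {a=2, b=43, d=38}
  after event 6 (t=38: INC a by 6): {a=8, b=43, d=38}
  after event 7 (t=41: DEC d by 14): {a=8, b=43, d=24}
  after event 8 (t=50: SET d = 7): {a=8, b=43, d=7}
  after event 9 (t=59: SET c = 32): {a=8, b=43, c=32, d=7}
  after event 10 (t=68: DEC a by 3): {a=5, b=43, c=32, d=7}
  after event 11 (t=69: SET a = -2): {a=-2, b=43, c=32, d=7}
  after event 12 (t=73: SET d = -12): {a=-2, b=43, c=32, d=-12}

Answer: {a=-2, b=43, c=32, d=-12}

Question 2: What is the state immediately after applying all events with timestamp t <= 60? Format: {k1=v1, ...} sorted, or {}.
Apply events with t <= 60 (9 events):
  after event 1 (t=3: SET d = -1): {d=-1}
  after event 2 (t=9: SET b = -1): {b=-1, d=-1}
  after event 3 (t=18: SET d = 38): {b=-1, d=38}
  after event 4 (t=24: SET b = 43): {b=43, d=38}
  after event 5 (t=31: INC a by 2): {a=2, b=43, d=38}
  after event 6 (t=38: INC a by 6): {a=8, b=43, d=38}
  after event 7 (t=41: DEC d by 14): {a=8, b=43, d=24}
  after event 8 (t=50: SET d = 7): {a=8, b=43, d=7}
  after event 9 (t=59: SET c = 32): {a=8, b=43, c=32, d=7}

Answer: {a=8, b=43, c=32, d=7}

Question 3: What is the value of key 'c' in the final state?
Answer: 32

Derivation:
Track key 'c' through all 12 events:
  event 1 (t=3: SET d = -1): c unchanged
  event 2 (t=9: SET b = -1): c unchanged
  event 3 (t=18: SET d = 38): c unchanged
  event 4 (t=24: SET b = 43): c unchanged
  event 5 (t=31: INC a by 2): c unchanged
  event 6 (t=38: INC a by 6): c unchanged
  event 7 (t=41: DEC d by 14): c unchanged
  event 8 (t=50: SET d = 7): c unchanged
  event 9 (t=59: SET c = 32): c (absent) -> 32
  event 10 (t=68: DEC a by 3): c unchanged
  event 11 (t=69: SET a = -2): c unchanged
  event 12 (t=73: SET d = -12): c unchanged
Final: c = 32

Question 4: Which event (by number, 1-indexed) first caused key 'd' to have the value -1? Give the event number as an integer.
Looking for first event where d becomes -1:
  event 1: d (absent) -> -1  <-- first match

Answer: 1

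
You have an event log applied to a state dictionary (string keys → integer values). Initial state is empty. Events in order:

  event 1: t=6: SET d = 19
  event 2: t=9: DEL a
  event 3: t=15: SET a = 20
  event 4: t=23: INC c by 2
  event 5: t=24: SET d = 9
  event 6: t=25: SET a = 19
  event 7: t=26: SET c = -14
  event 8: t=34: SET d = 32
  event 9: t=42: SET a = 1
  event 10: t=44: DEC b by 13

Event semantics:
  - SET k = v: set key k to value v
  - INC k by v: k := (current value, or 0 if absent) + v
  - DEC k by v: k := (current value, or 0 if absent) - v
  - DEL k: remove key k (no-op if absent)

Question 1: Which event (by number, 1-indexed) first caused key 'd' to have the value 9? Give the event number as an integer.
Answer: 5

Derivation:
Looking for first event where d becomes 9:
  event 1: d = 19
  event 2: d = 19
  event 3: d = 19
  event 4: d = 19
  event 5: d 19 -> 9  <-- first match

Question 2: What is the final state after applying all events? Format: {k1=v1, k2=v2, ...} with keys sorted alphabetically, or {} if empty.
Answer: {a=1, b=-13, c=-14, d=32}

Derivation:
  after event 1 (t=6: SET d = 19): {d=19}
  after event 2 (t=9: DEL a): {d=19}
  after event 3 (t=15: SET a = 20): {a=20, d=19}
  after event 4 (t=23: INC c by 2): {a=20, c=2, d=19}
  after event 5 (t=24: SET d = 9): {a=20, c=2, d=9}
  after event 6 (t=25: SET a = 19): {a=19, c=2, d=9}
  after event 7 (t=26: SET c = -14): {a=19, c=-14, d=9}
  after event 8 (t=34: SET d = 32): {a=19, c=-14, d=32}
  after event 9 (t=42: SET a = 1): {a=1, c=-14, d=32}
  after event 10 (t=44: DEC b by 13): {a=1, b=-13, c=-14, d=32}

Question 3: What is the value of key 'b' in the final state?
Answer: -13

Derivation:
Track key 'b' through all 10 events:
  event 1 (t=6: SET d = 19): b unchanged
  event 2 (t=9: DEL a): b unchanged
  event 3 (t=15: SET a = 20): b unchanged
  event 4 (t=23: INC c by 2): b unchanged
  event 5 (t=24: SET d = 9): b unchanged
  event 6 (t=25: SET a = 19): b unchanged
  event 7 (t=26: SET c = -14): b unchanged
  event 8 (t=34: SET d = 32): b unchanged
  event 9 (t=42: SET a = 1): b unchanged
  event 10 (t=44: DEC b by 13): b (absent) -> -13
Final: b = -13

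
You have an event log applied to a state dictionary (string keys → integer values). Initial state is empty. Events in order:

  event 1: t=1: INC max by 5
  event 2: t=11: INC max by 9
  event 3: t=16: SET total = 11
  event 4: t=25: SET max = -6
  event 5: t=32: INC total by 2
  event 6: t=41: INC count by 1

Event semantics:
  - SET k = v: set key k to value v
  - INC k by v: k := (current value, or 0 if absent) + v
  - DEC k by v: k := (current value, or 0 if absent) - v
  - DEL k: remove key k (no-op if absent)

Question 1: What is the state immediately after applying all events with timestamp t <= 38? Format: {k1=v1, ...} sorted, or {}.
Apply events with t <= 38 (5 events):
  after event 1 (t=1: INC max by 5): {max=5}
  after event 2 (t=11: INC max by 9): {max=14}
  after event 3 (t=16: SET total = 11): {max=14, total=11}
  after event 4 (t=25: SET max = -6): {max=-6, total=11}
  after event 5 (t=32: INC total by 2): {max=-6, total=13}

Answer: {max=-6, total=13}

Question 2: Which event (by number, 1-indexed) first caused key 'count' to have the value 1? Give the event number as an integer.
Answer: 6

Derivation:
Looking for first event where count becomes 1:
  event 6: count (absent) -> 1  <-- first match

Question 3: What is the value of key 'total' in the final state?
Answer: 13

Derivation:
Track key 'total' through all 6 events:
  event 1 (t=1: INC max by 5): total unchanged
  event 2 (t=11: INC max by 9): total unchanged
  event 3 (t=16: SET total = 11): total (absent) -> 11
  event 4 (t=25: SET max = -6): total unchanged
  event 5 (t=32: INC total by 2): total 11 -> 13
  event 6 (t=41: INC count by 1): total unchanged
Final: total = 13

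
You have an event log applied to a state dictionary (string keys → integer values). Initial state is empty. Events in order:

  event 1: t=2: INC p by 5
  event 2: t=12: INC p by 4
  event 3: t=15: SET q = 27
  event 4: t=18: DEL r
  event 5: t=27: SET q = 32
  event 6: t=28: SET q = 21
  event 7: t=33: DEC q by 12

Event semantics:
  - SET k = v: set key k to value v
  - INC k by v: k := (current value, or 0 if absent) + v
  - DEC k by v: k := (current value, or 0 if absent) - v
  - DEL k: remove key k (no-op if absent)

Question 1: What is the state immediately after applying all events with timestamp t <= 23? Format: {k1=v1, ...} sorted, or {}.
Apply events with t <= 23 (4 events):
  after event 1 (t=2: INC p by 5): {p=5}
  after event 2 (t=12: INC p by 4): {p=9}
  after event 3 (t=15: SET q = 27): {p=9, q=27}
  after event 4 (t=18: DEL r): {p=9, q=27}

Answer: {p=9, q=27}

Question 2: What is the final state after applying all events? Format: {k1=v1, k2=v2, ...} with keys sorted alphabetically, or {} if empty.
Answer: {p=9, q=9}

Derivation:
  after event 1 (t=2: INC p by 5): {p=5}
  after event 2 (t=12: INC p by 4): {p=9}
  after event 3 (t=15: SET q = 27): {p=9, q=27}
  after event 4 (t=18: DEL r): {p=9, q=27}
  after event 5 (t=27: SET q = 32): {p=9, q=32}
  after event 6 (t=28: SET q = 21): {p=9, q=21}
  after event 7 (t=33: DEC q by 12): {p=9, q=9}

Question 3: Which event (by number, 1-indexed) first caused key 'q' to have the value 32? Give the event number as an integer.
Answer: 5

Derivation:
Looking for first event where q becomes 32:
  event 3: q = 27
  event 4: q = 27
  event 5: q 27 -> 32  <-- first match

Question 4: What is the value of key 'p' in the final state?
Track key 'p' through all 7 events:
  event 1 (t=2: INC p by 5): p (absent) -> 5
  event 2 (t=12: INC p by 4): p 5 -> 9
  event 3 (t=15: SET q = 27): p unchanged
  event 4 (t=18: DEL r): p unchanged
  event 5 (t=27: SET q = 32): p unchanged
  event 6 (t=28: SET q = 21): p unchanged
  event 7 (t=33: DEC q by 12): p unchanged
Final: p = 9

Answer: 9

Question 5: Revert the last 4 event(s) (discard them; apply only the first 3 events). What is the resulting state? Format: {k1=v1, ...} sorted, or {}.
Answer: {p=9, q=27}

Derivation:
Keep first 3 events (discard last 4):
  after event 1 (t=2: INC p by 5): {p=5}
  after event 2 (t=12: INC p by 4): {p=9}
  after event 3 (t=15: SET q = 27): {p=9, q=27}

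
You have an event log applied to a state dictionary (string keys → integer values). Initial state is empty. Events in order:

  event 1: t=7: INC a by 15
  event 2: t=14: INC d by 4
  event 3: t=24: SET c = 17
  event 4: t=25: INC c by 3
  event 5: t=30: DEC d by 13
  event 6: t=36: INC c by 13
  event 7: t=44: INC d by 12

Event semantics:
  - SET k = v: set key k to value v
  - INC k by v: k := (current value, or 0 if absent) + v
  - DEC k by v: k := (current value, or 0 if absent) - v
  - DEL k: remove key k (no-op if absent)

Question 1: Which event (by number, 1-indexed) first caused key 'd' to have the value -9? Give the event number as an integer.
Answer: 5

Derivation:
Looking for first event where d becomes -9:
  event 2: d = 4
  event 3: d = 4
  event 4: d = 4
  event 5: d 4 -> -9  <-- first match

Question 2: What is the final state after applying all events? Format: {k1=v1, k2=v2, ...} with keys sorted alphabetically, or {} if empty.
  after event 1 (t=7: INC a by 15): {a=15}
  after event 2 (t=14: INC d by 4): {a=15, d=4}
  after event 3 (t=24: SET c = 17): {a=15, c=17, d=4}
  after event 4 (t=25: INC c by 3): {a=15, c=20, d=4}
  after event 5 (t=30: DEC d by 13): {a=15, c=20, d=-9}
  after event 6 (t=36: INC c by 13): {a=15, c=33, d=-9}
  after event 7 (t=44: INC d by 12): {a=15, c=33, d=3}

Answer: {a=15, c=33, d=3}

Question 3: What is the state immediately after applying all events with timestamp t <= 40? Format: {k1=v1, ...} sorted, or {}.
Answer: {a=15, c=33, d=-9}

Derivation:
Apply events with t <= 40 (6 events):
  after event 1 (t=7: INC a by 15): {a=15}
  after event 2 (t=14: INC d by 4): {a=15, d=4}
  after event 3 (t=24: SET c = 17): {a=15, c=17, d=4}
  after event 4 (t=25: INC c by 3): {a=15, c=20, d=4}
  after event 5 (t=30: DEC d by 13): {a=15, c=20, d=-9}
  after event 6 (t=36: INC c by 13): {a=15, c=33, d=-9}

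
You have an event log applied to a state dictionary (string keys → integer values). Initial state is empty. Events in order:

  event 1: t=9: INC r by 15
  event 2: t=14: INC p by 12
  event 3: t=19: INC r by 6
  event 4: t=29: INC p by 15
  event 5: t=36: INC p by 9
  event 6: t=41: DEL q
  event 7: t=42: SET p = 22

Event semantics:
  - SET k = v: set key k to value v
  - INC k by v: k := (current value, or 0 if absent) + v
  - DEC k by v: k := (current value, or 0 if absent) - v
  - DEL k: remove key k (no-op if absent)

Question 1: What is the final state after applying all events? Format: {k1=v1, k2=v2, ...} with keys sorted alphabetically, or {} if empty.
Answer: {p=22, r=21}

Derivation:
  after event 1 (t=9: INC r by 15): {r=15}
  after event 2 (t=14: INC p by 12): {p=12, r=15}
  after event 3 (t=19: INC r by 6): {p=12, r=21}
  after event 4 (t=29: INC p by 15): {p=27, r=21}
  after event 5 (t=36: INC p by 9): {p=36, r=21}
  after event 6 (t=41: DEL q): {p=36, r=21}
  after event 7 (t=42: SET p = 22): {p=22, r=21}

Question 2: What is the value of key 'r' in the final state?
Answer: 21

Derivation:
Track key 'r' through all 7 events:
  event 1 (t=9: INC r by 15): r (absent) -> 15
  event 2 (t=14: INC p by 12): r unchanged
  event 3 (t=19: INC r by 6): r 15 -> 21
  event 4 (t=29: INC p by 15): r unchanged
  event 5 (t=36: INC p by 9): r unchanged
  event 6 (t=41: DEL q): r unchanged
  event 7 (t=42: SET p = 22): r unchanged
Final: r = 21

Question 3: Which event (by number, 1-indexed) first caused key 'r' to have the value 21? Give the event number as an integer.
Answer: 3

Derivation:
Looking for first event where r becomes 21:
  event 1: r = 15
  event 2: r = 15
  event 3: r 15 -> 21  <-- first match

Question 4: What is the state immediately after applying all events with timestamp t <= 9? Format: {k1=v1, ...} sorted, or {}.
Answer: {r=15}

Derivation:
Apply events with t <= 9 (1 events):
  after event 1 (t=9: INC r by 15): {r=15}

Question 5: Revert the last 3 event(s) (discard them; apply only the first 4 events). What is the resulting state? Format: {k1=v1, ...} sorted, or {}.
Answer: {p=27, r=21}

Derivation:
Keep first 4 events (discard last 3):
  after event 1 (t=9: INC r by 15): {r=15}
  after event 2 (t=14: INC p by 12): {p=12, r=15}
  after event 3 (t=19: INC r by 6): {p=12, r=21}
  after event 4 (t=29: INC p by 15): {p=27, r=21}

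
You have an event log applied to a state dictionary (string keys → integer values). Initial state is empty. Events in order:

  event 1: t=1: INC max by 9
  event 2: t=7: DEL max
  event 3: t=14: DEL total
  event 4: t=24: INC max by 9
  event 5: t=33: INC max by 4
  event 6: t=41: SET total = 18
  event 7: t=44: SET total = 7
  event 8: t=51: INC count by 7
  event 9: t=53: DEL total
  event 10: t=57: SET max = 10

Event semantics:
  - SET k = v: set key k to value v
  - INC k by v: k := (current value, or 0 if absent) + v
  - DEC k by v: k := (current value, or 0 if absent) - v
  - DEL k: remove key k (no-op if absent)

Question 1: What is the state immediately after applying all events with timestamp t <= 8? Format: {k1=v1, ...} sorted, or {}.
Apply events with t <= 8 (2 events):
  after event 1 (t=1: INC max by 9): {max=9}
  after event 2 (t=7: DEL max): {}

Answer: {}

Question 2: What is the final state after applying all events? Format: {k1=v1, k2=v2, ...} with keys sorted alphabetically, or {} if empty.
Answer: {count=7, max=10}

Derivation:
  after event 1 (t=1: INC max by 9): {max=9}
  after event 2 (t=7: DEL max): {}
  after event 3 (t=14: DEL total): {}
  after event 4 (t=24: INC max by 9): {max=9}
  after event 5 (t=33: INC max by 4): {max=13}
  after event 6 (t=41: SET total = 18): {max=13, total=18}
  after event 7 (t=44: SET total = 7): {max=13, total=7}
  after event 8 (t=51: INC count by 7): {count=7, max=13, total=7}
  after event 9 (t=53: DEL total): {count=7, max=13}
  after event 10 (t=57: SET max = 10): {count=7, max=10}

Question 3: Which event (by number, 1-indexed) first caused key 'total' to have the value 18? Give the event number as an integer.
Answer: 6

Derivation:
Looking for first event where total becomes 18:
  event 6: total (absent) -> 18  <-- first match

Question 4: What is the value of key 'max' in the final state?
Track key 'max' through all 10 events:
  event 1 (t=1: INC max by 9): max (absent) -> 9
  event 2 (t=7: DEL max): max 9 -> (absent)
  event 3 (t=14: DEL total): max unchanged
  event 4 (t=24: INC max by 9): max (absent) -> 9
  event 5 (t=33: INC max by 4): max 9 -> 13
  event 6 (t=41: SET total = 18): max unchanged
  event 7 (t=44: SET total = 7): max unchanged
  event 8 (t=51: INC count by 7): max unchanged
  event 9 (t=53: DEL total): max unchanged
  event 10 (t=57: SET max = 10): max 13 -> 10
Final: max = 10

Answer: 10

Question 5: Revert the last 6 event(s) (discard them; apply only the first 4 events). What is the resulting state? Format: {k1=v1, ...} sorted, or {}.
Keep first 4 events (discard last 6):
  after event 1 (t=1: INC max by 9): {max=9}
  after event 2 (t=7: DEL max): {}
  after event 3 (t=14: DEL total): {}
  after event 4 (t=24: INC max by 9): {max=9}

Answer: {max=9}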